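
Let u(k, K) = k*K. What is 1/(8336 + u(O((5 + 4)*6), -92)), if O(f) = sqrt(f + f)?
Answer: 521/4285924 + 69*sqrt(3)/8571848 ≈ 0.00013550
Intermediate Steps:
O(f) = sqrt(2)*sqrt(f) (O(f) = sqrt(2*f) = sqrt(2)*sqrt(f))
u(k, K) = K*k
1/(8336 + u(O((5 + 4)*6), -92)) = 1/(8336 - 92*sqrt(2)*sqrt((5 + 4)*6)) = 1/(8336 - 92*sqrt(2)*sqrt(9*6)) = 1/(8336 - 92*sqrt(2)*sqrt(54)) = 1/(8336 - 92*sqrt(2)*3*sqrt(6)) = 1/(8336 - 552*sqrt(3))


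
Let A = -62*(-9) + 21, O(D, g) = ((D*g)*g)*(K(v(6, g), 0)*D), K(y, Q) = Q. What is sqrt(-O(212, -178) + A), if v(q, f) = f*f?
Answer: sqrt(579) ≈ 24.062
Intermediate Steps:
v(q, f) = f**2
O(D, g) = 0 (O(D, g) = ((D*g)*g)*(0*D) = (D*g**2)*0 = 0)
A = 579 (A = 558 + 21 = 579)
sqrt(-O(212, -178) + A) = sqrt(-1*0 + 579) = sqrt(0 + 579) = sqrt(579)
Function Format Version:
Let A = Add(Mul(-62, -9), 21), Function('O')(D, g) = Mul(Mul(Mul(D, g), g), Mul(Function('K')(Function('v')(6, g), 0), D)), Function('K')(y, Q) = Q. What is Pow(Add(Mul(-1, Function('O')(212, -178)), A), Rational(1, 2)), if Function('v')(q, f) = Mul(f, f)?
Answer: Pow(579, Rational(1, 2)) ≈ 24.062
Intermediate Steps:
Function('v')(q, f) = Pow(f, 2)
Function('O')(D, g) = 0 (Function('O')(D, g) = Mul(Mul(Mul(D, g), g), Mul(0, D)) = Mul(Mul(D, Pow(g, 2)), 0) = 0)
A = 579 (A = Add(558, 21) = 579)
Pow(Add(Mul(-1, Function('O')(212, -178)), A), Rational(1, 2)) = Pow(Add(Mul(-1, 0), 579), Rational(1, 2)) = Pow(Add(0, 579), Rational(1, 2)) = Pow(579, Rational(1, 2))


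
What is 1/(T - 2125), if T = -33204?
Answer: -1/35329 ≈ -2.8305e-5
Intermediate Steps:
1/(T - 2125) = 1/(-33204 - 2125) = 1/(-35329) = -1/35329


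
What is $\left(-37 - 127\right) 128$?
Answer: $-20992$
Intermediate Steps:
$\left(-37 - 127\right) 128 = \left(-164\right) 128 = -20992$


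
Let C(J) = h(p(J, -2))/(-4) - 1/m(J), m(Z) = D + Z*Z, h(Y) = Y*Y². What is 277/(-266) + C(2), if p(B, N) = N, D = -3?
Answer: -11/266 ≈ -0.041353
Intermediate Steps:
h(Y) = Y³
m(Z) = -3 + Z² (m(Z) = -3 + Z*Z = -3 + Z²)
C(J) = 2 - 1/(-3 + J²) (C(J) = (-2)³/(-4) - 1/(-3 + J²) = -8*(-¼) - 1/(-3 + J²) = 2 - 1/(-3 + J²))
277/(-266) + C(2) = 277/(-266) + (-7 + 2*2²)/(-3 + 2²) = 277*(-1/266) + (-7 + 2*4)/(-3 + 4) = -277/266 + (-7 + 8)/1 = -277/266 + 1*1 = -277/266 + 1 = -11/266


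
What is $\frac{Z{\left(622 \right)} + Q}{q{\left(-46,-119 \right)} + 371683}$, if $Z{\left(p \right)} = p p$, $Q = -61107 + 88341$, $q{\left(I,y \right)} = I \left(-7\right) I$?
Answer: $\frac{414118}{356871} \approx 1.1604$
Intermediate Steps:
$q{\left(I,y \right)} = - 7 I^{2}$ ($q{\left(I,y \right)} = - 7 I I = - 7 I^{2}$)
$Q = 27234$
$Z{\left(p \right)} = p^{2}$
$\frac{Z{\left(622 \right)} + Q}{q{\left(-46,-119 \right)} + 371683} = \frac{622^{2} + 27234}{- 7 \left(-46\right)^{2} + 371683} = \frac{386884 + 27234}{\left(-7\right) 2116 + 371683} = \frac{414118}{-14812 + 371683} = \frac{414118}{356871}$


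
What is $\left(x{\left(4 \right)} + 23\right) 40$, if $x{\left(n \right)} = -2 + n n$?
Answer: $1480$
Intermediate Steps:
$x{\left(n \right)} = -2 + n^{2}$
$\left(x{\left(4 \right)} + 23\right) 40 = \left(\left(-2 + 4^{2}\right) + 23\right) 40 = \left(\left(-2 + 16\right) + 23\right) 40 = \left(14 + 23\right) 40 = 37 \cdot 40 = 1480$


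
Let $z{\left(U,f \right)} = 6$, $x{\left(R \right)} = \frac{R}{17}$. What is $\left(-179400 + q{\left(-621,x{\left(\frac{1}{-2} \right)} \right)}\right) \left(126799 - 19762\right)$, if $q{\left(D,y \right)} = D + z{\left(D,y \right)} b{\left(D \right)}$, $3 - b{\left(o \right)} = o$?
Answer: $-18868161249$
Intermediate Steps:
$b{\left(o \right)} = 3 - o$
$x{\left(R \right)} = \frac{R}{17}$ ($x{\left(R \right)} = R \frac{1}{17} = \frac{R}{17}$)
$q{\left(D,y \right)} = 18 - 5 D$ ($q{\left(D,y \right)} = D + 6 \left(3 - D\right) = D - \left(-18 + 6 D\right) = 18 - 5 D$)
$\left(-179400 + q{\left(-621,x{\left(\frac{1}{-2} \right)} \right)}\right) \left(126799 - 19762\right) = \left(-179400 + \left(18 - -3105\right)\right) \left(126799 - 19762\right) = \left(-179400 + \left(18 + 3105\right)\right) 107037 = \left(-179400 + 3123\right) 107037 = \left(-176277\right) 107037 = -18868161249$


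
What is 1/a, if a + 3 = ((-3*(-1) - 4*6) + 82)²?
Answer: 1/3718 ≈ 0.00026896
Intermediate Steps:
a = 3718 (a = -3 + ((-3*(-1) - 4*6) + 82)² = -3 + ((3 - 24) + 82)² = -3 + (-21 + 82)² = -3 + 61² = -3 + 3721 = 3718)
1/a = 1/3718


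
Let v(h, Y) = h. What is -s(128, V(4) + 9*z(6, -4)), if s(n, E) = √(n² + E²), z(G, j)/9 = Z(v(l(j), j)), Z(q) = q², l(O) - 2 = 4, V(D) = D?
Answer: -8*√133481 ≈ -2922.8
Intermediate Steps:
l(O) = 6 (l(O) = 2 + 4 = 6)
z(G, j) = 324 (z(G, j) = 9*6² = 9*36 = 324)
s(n, E) = √(E² + n²)
-s(128, V(4) + 9*z(6, -4)) = -√((4 + 9*324)² + 128²) = -√((4 + 2916)² + 16384) = -√(2920² + 16384) = -√(8526400 + 16384) = -√8542784 = -8*√133481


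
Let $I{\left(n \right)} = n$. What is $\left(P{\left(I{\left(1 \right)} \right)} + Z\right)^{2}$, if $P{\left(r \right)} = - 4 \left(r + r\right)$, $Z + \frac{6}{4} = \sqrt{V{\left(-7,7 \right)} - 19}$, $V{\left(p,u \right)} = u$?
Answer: $\frac{313}{4} - 38 i \sqrt{3} \approx 78.25 - 65.818 i$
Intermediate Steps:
$Z = - \frac{3}{2} + 2 i \sqrt{3}$ ($Z = - \frac{3}{2} + \sqrt{7 - 19} = - \frac{3}{2} + \sqrt{-12} = - \frac{3}{2} + 2 i \sqrt{3} \approx -1.5 + 3.4641 i$)
$P{\left(r \right)} = - 8 r$ ($P{\left(r \right)} = - 4 \cdot 2 r = - 8 r$)
$\left(P{\left(I{\left(1 \right)} \right)} + Z\right)^{2} = \left(\left(-8\right) 1 - \left(\frac{3}{2} - 2 i \sqrt{3}\right)\right)^{2} = \left(-8 - \left(\frac{3}{2} - 2 i \sqrt{3}\right)\right)^{2} = \left(- \frac{19}{2} + 2 i \sqrt{3}\right)^{2}$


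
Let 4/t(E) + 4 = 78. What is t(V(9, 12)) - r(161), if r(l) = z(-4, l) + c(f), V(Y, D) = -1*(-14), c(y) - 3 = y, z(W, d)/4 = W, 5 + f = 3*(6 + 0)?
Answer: 2/37 ≈ 0.054054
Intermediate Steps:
f = 13 (f = -5 + 3*(6 + 0) = -5 + 3*6 = -5 + 18 = 13)
z(W, d) = 4*W
c(y) = 3 + y
V(Y, D) = 14
r(l) = 0 (r(l) = 4*(-4) + (3 + 13) = -16 + 16 = 0)
t(E) = 2/37 (t(E) = 4/(-4 + 78) = 4/74 = 4*(1/74) = 2/37)
t(V(9, 12)) - r(161) = 2/37 - 1*0 = 2/37 + 0 = 2/37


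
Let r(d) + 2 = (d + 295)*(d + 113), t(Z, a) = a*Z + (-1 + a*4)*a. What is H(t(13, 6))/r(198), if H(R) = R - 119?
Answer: 97/153321 ≈ 0.00063266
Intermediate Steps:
t(Z, a) = Z*a + a*(-1 + 4*a) (t(Z, a) = Z*a + (-1 + 4*a)*a = Z*a + a*(-1 + 4*a))
r(d) = -2 + (113 + d)*(295 + d) (r(d) = -2 + (d + 295)*(d + 113) = -2 + (295 + d)*(113 + d) = -2 + (113 + d)*(295 + d))
H(R) = -119 + R
H(t(13, 6))/r(198) = (-119 + 6*(-1 + 13 + 4*6))/(33333 + 198² + 408*198) = (-119 + 6*(-1 + 13 + 24))/(33333 + 39204 + 80784) = (-119 + 6*36)/153321 = (-119 + 216)*(1/153321) = 97*(1/153321) = 97/153321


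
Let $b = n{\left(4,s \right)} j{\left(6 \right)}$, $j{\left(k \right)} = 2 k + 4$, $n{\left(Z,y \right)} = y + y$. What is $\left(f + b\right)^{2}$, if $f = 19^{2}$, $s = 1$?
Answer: $154449$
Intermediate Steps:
$f = 361$
$n{\left(Z,y \right)} = 2 y$
$j{\left(k \right)} = 4 + 2 k$
$b = 32$ ($b = 2 \cdot 1 \left(4 + 2 \cdot 6\right) = 2 \left(4 + 12\right) = 2 \cdot 16 = 32$)
$\left(f + b\right)^{2} = \left(361 + 32\right)^{2} = 393^{2} = 154449$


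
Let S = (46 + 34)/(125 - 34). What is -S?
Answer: -80/91 ≈ -0.87912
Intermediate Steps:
S = 80/91 ≈ 0.87912
-S = -1*80/91 = -80/91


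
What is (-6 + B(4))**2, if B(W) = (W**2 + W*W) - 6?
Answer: 400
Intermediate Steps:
B(W) = -6 + 2*W**2 (B(W) = (W**2 + W**2) - 6 = 2*W**2 - 6 = -6 + 2*W**2)
(-6 + B(4))**2 = (-6 + (-6 + 2*4**2))**2 = (-6 + (-6 + 2*16))**2 = (-6 + (-6 + 32))**2 = (-6 + 26)**2 = 20**2 = 400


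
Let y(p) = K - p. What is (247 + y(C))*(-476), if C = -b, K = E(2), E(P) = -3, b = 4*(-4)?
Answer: -108528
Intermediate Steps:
b = -16
K = -3
C = 16 (C = -1*(-16) = 16)
y(p) = -3 - p
(247 + y(C))*(-476) = (247 + (-3 - 1*16))*(-476) = (247 + (-3 - 16))*(-476) = (247 - 19)*(-476) = 228*(-476) = -108528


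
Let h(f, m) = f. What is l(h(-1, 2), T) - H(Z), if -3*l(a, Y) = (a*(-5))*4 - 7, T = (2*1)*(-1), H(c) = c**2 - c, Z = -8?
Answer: -229/3 ≈ -76.333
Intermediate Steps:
T = -2 (T = 2*(-1) = -2)
l(a, Y) = 7/3 + 20*a/3 (l(a, Y) = -((a*(-5))*4 - 7)/3 = -(-5*a*4 - 7)/3 = -(-20*a - 7)/3 = -(-7 - 20*a)/3 = 7/3 + 20*a/3)
l(h(-1, 2), T) - H(Z) = (7/3 + (20/3)*(-1)) - (-8)*(-1 - 8) = (7/3 - 20/3) - (-8)*(-9) = -13/3 - 1*72 = -13/3 - 72 = -229/3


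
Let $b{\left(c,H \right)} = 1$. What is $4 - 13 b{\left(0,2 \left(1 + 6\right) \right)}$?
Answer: $-9$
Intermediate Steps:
$4 - 13 b{\left(0,2 \left(1 + 6\right) \right)} = 4 - 13 = -9$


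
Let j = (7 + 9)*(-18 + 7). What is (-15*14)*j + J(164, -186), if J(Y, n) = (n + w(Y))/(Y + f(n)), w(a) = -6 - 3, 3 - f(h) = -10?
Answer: 2180575/59 ≈ 36959.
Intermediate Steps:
f(h) = 13 (f(h) = 3 - 1*(-10) = 3 + 10 = 13)
w(a) = -9
j = -176 (j = 16*(-11) = -176)
J(Y, n) = (-9 + n)/(13 + Y) (J(Y, n) = (n - 9)/(Y + 13) = (-9 + n)/(13 + Y))
(-15*14)*j + J(164, -186) = -15*14*(-176) + (-9 - 186)/(13 + 164) = -210*(-176) - 195/177 = 36960 + (1/177)*(-195) = 36960 - 65/59 = 2180575/59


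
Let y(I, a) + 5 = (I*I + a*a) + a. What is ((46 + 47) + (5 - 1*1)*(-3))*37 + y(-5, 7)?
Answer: 3073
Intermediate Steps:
y(I, a) = -5 + a + I² + a² (y(I, a) = -5 + ((I*I + a*a) + a) = -5 + ((I² + a²) + a) = -5 + (a + I² + a²) = -5 + a + I² + a²)
((46 + 47) + (5 - 1*1)*(-3))*37 + y(-5, 7) = ((46 + 47) + (5 - 1*1)*(-3))*37 + (-5 + 7 + (-5)² + 7²) = (93 + (5 - 1)*(-3))*37 + (-5 + 7 + 25 + 49) = (93 + 4*(-3))*37 + 76 = (93 - 12)*37 + 76 = 81*37 + 76 = 2997 + 76 = 3073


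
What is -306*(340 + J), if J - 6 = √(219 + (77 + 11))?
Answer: -105876 - 306*√307 ≈ -1.1124e+5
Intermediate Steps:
J = 6 + √307 (J = 6 + √(219 + (77 + 11)) = 6 + √(219 + 88) = 6 + √307 ≈ 23.521)
-306*(340 + J) = -306*(340 + (6 + √307)) = -306*(346 + √307) = -105876 - 306*√307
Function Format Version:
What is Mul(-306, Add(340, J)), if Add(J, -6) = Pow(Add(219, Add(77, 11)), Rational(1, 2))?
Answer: Add(-105876, Mul(-306, Pow(307, Rational(1, 2)))) ≈ -1.1124e+5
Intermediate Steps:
J = Add(6, Pow(307, Rational(1, 2))) (J = Add(6, Pow(Add(219, Add(77, 11)), Rational(1, 2))) = Add(6, Pow(Add(219, 88), Rational(1, 2))) = Add(6, Pow(307, Rational(1, 2))) ≈ 23.521)
Mul(-306, Add(340, J)) = Mul(-306, Add(340, Add(6, Pow(307, Rational(1, 2))))) = Mul(-306, Add(346, Pow(307, Rational(1, 2)))) = Add(-105876, Mul(-306, Pow(307, Rational(1, 2))))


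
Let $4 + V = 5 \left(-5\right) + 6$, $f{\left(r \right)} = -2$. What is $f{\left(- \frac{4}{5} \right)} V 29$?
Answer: $1334$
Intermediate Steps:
$V = -23$ ($V = -4 + \left(5 \left(-5\right) + 6\right) = -4 + \left(-25 + 6\right) = -4 - 19 = -23$)
$f{\left(- \frac{4}{5} \right)} V 29 = \left(-2\right) \left(-23\right) 29 = 46 \cdot 29 = 1334$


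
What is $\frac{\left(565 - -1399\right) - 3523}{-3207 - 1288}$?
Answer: $\frac{1559}{4495} \approx 0.34683$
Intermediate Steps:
$\frac{\left(565 - -1399\right) - 3523}{-3207 - 1288} = \frac{\left(565 + 1399\right) - 3523}{-4495} = \left(1964 - 3523\right) \left(- \frac{1}{4495}\right) = \left(-1559\right) \left(- \frac{1}{4495}\right) = \frac{1559}{4495}$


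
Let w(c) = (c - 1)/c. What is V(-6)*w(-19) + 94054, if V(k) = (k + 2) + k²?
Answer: 1787666/19 ≈ 94088.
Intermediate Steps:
w(c) = (-1 + c)/c
V(k) = 2 + k + k² (V(k) = (2 + k) + k² = 2 + k + k²)
V(-6)*w(-19) + 94054 = (2 - 6 + (-6)²)*((-1 - 19)/(-19)) + 94054 = (2 - 6 + 36)*(-1/19*(-20)) + 94054 = 32*(20/19) + 94054 = 640/19 + 94054 = 1787666/19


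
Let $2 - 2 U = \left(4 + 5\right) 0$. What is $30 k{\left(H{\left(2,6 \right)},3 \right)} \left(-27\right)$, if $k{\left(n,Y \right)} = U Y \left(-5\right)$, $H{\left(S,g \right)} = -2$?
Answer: $12150$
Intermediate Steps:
$U = 1$ ($U = 1 - \frac{\left(4 + 5\right) 0}{2} = 1 - \frac{9 \cdot 0}{2} = 1 - 0 = 1 + 0 = 1$)
$k{\left(n,Y \right)} = - 5 Y$ ($k{\left(n,Y \right)} = 1 Y \left(-5\right) = Y \left(-5\right) = - 5 Y$)
$30 k{\left(H{\left(2,6 \right)},3 \right)} \left(-27\right) = 30 \left(\left(-5\right) 3\right) \left(-27\right) = 30 \left(-15\right) \left(-27\right) = \left(-450\right) \left(-27\right) = 12150$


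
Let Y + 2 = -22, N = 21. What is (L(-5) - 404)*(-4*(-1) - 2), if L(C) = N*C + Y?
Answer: -1066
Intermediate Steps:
Y = -24 (Y = -2 - 22 = -24)
L(C) = -24 + 21*C (L(C) = 21*C - 24 = -24 + 21*C)
(L(-5) - 404)*(-4*(-1) - 2) = ((-24 + 21*(-5)) - 404)*(-4*(-1) - 2) = ((-24 - 105) - 404)*(4 - 2) = (-129 - 404)*2 = -533*2 = -1066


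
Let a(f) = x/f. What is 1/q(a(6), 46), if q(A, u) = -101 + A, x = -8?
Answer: -3/307 ≈ -0.0097720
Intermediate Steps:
a(f) = -8/f
1/q(a(6), 46) = 1/(-101 - 8/6) = 1/(-101 - 8*1/6) = 1/(-101 - 4/3) = 1/(-307/3) = -3/307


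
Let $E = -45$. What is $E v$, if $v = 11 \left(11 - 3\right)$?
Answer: $-3960$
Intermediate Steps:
$v = 88$ ($v = 11 \cdot 8 = 88$)
$E v = \left(-45\right) 88 = -3960$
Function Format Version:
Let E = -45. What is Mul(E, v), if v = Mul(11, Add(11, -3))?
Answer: -3960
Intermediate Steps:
v = 88 (v = Mul(11, 8) = 88)
Mul(E, v) = Mul(-45, 88) = -3960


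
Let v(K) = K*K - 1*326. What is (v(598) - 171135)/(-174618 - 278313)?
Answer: -186143/452931 ≈ -0.41097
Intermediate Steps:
v(K) = -326 + K**2 (v(K) = K**2 - 326 = -326 + K**2)
(v(598) - 171135)/(-174618 - 278313) = ((-326 + 598**2) - 171135)/(-174618 - 278313) = ((-326 + 357604) - 171135)/(-452931) = (357278 - 171135)*(-1/452931) = 186143*(-1/452931) = -186143/452931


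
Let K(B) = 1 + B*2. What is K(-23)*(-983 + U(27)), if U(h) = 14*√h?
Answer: 44235 - 1890*√3 ≈ 40961.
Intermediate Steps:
K(B) = 1 + 2*B
K(-23)*(-983 + U(27)) = (1 + 2*(-23))*(-983 + 14*√27) = (1 - 46)*(-983 + 14*(3*√3)) = -45*(-983 + 42*√3) = 44235 - 1890*√3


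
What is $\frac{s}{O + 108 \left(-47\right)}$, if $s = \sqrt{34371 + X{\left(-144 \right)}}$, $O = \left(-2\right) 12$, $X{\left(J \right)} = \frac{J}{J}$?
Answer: $- \frac{\sqrt{8593}}{2550} \approx -0.036352$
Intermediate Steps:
$X{\left(J \right)} = 1$
$O = -24$
$s = 2 \sqrt{8593}$ ($s = \sqrt{34371 + 1} = \sqrt{34372} = 2 \sqrt{8593} \approx 185.4$)
$\frac{s}{O + 108 \left(-47\right)} = \frac{2 \sqrt{8593}}{-24 + 108 \left(-47\right)} = \frac{2 \sqrt{8593}}{-24 - 5076} = \frac{2 \sqrt{8593}}{-5100} = 2 \sqrt{8593} \left(- \frac{1}{5100}\right) = - \frac{\sqrt{8593}}{2550}$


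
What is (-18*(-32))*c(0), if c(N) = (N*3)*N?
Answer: 0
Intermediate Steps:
c(N) = 3*N**2 (c(N) = (3*N)*N = 3*N**2)
(-18*(-32))*c(0) = (-18*(-32))*(3*0**2) = 576*(3*0) = 576*0 = 0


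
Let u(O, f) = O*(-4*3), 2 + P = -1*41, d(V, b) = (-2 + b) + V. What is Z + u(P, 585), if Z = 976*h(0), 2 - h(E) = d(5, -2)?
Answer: 1492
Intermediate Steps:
d(V, b) = -2 + V + b
h(E) = 1 (h(E) = 2 - (-2 + 5 - 2) = 2 - 1*1 = 2 - 1 = 1)
P = -43 (P = -2 - 1*41 = -2 - 41 = -43)
u(O, f) = -12*O (u(O, f) = O*(-12) = -12*O)
Z = 976 (Z = 976*1 = 976)
Z + u(P, 585) = 976 - 12*(-43) = 976 + 516 = 1492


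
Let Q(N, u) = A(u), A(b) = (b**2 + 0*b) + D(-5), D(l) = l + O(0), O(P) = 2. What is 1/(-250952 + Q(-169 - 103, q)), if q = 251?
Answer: -1/187954 ≈ -5.3204e-6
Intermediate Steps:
D(l) = 2 + l (D(l) = l + 2 = 2 + l)
A(b) = -3 + b**2 (A(b) = (b**2 + 0*b) + (2 - 5) = (b**2 + 0) - 3 = b**2 - 3 = -3 + b**2)
Q(N, u) = -3 + u**2
1/(-250952 + Q(-169 - 103, q)) = 1/(-250952 + (-3 + 251**2)) = 1/(-250952 + (-3 + 63001)) = 1/(-250952 + 62998) = 1/(-187954) = -1/187954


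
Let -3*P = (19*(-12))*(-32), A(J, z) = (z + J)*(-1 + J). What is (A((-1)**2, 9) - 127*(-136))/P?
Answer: -2159/304 ≈ -7.1020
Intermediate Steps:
A(J, z) = (-1 + J)*(J + z) (A(J, z) = (J + z)*(-1 + J) = (-1 + J)*(J + z))
P = -2432 (P = -19*(-12)*(-32)/3 = -(-76)*(-32) = -1/3*7296 = -2432)
(A((-1)**2, 9) - 127*(-136))/P = ((((-1)**2)**2 - 1*(-1)**2 - 1*9 + (-1)**2*9) - 127*(-136))/(-2432) = ((1**2 - 1*1 - 9 + 1*9) + 17272)*(-1/2432) = ((1 - 1 - 9 + 9) + 17272)*(-1/2432) = (0 + 17272)*(-1/2432) = 17272*(-1/2432) = -2159/304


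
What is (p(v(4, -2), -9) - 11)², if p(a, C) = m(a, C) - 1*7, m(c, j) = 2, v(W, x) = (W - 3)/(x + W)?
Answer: 256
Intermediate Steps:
v(W, x) = (-3 + W)/(W + x)
p(a, C) = -5 (p(a, C) = 2 - 1*7 = 2 - 7 = -5)
(p(v(4, -2), -9) - 11)² = (-5 - 11)² = (-16)² = 256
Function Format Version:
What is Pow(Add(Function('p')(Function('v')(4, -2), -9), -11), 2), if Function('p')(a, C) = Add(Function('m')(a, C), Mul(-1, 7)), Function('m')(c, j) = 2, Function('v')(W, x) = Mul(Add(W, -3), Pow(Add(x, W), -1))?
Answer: 256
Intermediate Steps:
Function('v')(W, x) = Mul(Pow(Add(W, x), -1), Add(-3, W)) (Function('v')(W, x) = Mul(Add(-3, W), Pow(Add(W, x), -1)) = Mul(Pow(Add(W, x), -1), Add(-3, W)))
Function('p')(a, C) = -5 (Function('p')(a, C) = Add(2, Mul(-1, 7)) = Add(2, -7) = -5)
Pow(Add(Function('p')(Function('v')(4, -2), -9), -11), 2) = Pow(Add(-5, -11), 2) = Pow(-16, 2) = 256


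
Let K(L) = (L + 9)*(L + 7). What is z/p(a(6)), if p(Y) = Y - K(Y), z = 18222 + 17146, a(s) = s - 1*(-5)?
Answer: -35368/349 ≈ -101.34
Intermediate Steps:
K(L) = (7 + L)*(9 + L) (K(L) = (9 + L)*(7 + L) = (7 + L)*(9 + L))
a(s) = 5 + s (a(s) = s + 5 = 5 + s)
z = 35368
p(Y) = -63 - Y² - 15*Y (p(Y) = Y - (63 + Y² + 16*Y) = Y + (-63 - Y² - 16*Y) = -63 - Y² - 15*Y)
z/p(a(6)) = 35368/(-63 - (5 + 6)² - 15*(5 + 6)) = 35368/(-63 - 1*11² - 15*11) = 35368/(-63 - 1*121 - 165) = 35368/(-63 - 121 - 165) = 35368/(-349) = 35368*(-1/349) = -35368/349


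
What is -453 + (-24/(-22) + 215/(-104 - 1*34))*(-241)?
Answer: -516785/1518 ≈ -340.44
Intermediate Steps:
-453 + (-24/(-22) + 215/(-104 - 1*34))*(-241) = -453 + (-24*(-1/22) + 215/(-104 - 34))*(-241) = -453 + (12/11 + 215/(-138))*(-241) = -453 + (12/11 + 215*(-1/138))*(-241) = -453 + (12/11 - 215/138)*(-241) = -453 - 709/1518*(-241) = -453 + 170869/1518 = -516785/1518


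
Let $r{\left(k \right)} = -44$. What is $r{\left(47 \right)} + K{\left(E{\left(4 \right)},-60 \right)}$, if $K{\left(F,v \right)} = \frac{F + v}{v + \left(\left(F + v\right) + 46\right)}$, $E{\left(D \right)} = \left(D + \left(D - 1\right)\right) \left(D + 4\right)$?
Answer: $- \frac{394}{9} \approx -43.778$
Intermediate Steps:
$E{\left(D \right)} = \left(-1 + 2 D\right) \left(4 + D\right)$ ($E{\left(D \right)} = \left(D + \left(-1 + D\right)\right) \left(4 + D\right) = \left(-1 + 2 D\right) \left(4 + D\right)$)
$K{\left(F,v \right)} = \frac{F + v}{46 + F + 2 v}$ ($K{\left(F,v \right)} = \frac{F + v}{v + \left(46 + F + v\right)} = \frac{F + v}{46 + F + 2 v}$)
$r{\left(47 \right)} + K{\left(E{\left(4 \right)},-60 \right)} = -44 + \frac{\left(-4 + 2 \cdot 4^{2} + 7 \cdot 4\right) - 60}{46 + \left(-4 + 2 \cdot 4^{2} + 7 \cdot 4\right) + 2 \left(-60\right)} = -44 + \frac{\left(-4 + 2 \cdot 16 + 28\right) - 60}{46 + \left(-4 + 2 \cdot 16 + 28\right) - 120} = -44 + \frac{\left(-4 + 32 + 28\right) - 60}{46 + \left(-4 + 32 + 28\right) - 120} = -44 + \frac{56 - 60}{46 + 56 - 120} = -44 + \frac{1}{-18} \left(-4\right) = -44 - - \frac{2}{9} = -44 + \frac{2}{9} = - \frac{394}{9}$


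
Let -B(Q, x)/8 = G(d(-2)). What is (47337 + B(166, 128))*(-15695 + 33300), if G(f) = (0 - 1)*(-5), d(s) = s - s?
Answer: 832663685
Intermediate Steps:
d(s) = 0
G(f) = 5 (G(f) = -1*(-5) = 5)
B(Q, x) = -40 (B(Q, x) = -8*5 = -40)
(47337 + B(166, 128))*(-15695 + 33300) = (47337 - 40)*(-15695 + 33300) = 47297*17605 = 832663685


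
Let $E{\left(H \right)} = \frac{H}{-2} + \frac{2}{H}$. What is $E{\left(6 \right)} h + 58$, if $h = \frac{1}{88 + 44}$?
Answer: $\frac{5740}{99} \approx 57.98$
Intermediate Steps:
$h = \frac{1}{132} \approx 0.0075758$
$E{\left(H \right)} = \frac{2}{H} - \frac{H}{2}$ ($E{\left(H \right)} = H \left(- \frac{1}{2}\right) + \frac{2}{H} = - \frac{H}{2} + \frac{2}{H} = \frac{2}{H} - \frac{H}{2}$)
$E{\left(6 \right)} h + 58 = \left(\frac{2}{6} - 3\right) \frac{1}{132} + 58 = \left(2 \cdot \frac{1}{6} - 3\right) \frac{1}{132} + 58 = \left(\frac{1}{3} - 3\right) \frac{1}{132} + 58 = \left(- \frac{8}{3}\right) \frac{1}{132} + 58 = - \frac{2}{99} + 58 = \frac{5740}{99}$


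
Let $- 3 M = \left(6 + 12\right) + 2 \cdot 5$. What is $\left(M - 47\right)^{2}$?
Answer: $\frac{28561}{9} \approx 3173.4$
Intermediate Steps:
$M = - \frac{28}{3}$ ($M = - \frac{\left(6 + 12\right) + 2 \cdot 5}{3} = - \frac{18 + 10}{3} = \left(- \frac{1}{3}\right) 28 = - \frac{28}{3} \approx -9.3333$)
$\left(M - 47\right)^{2} = \left(- \frac{28}{3} - 47\right)^{2} = \left(- \frac{169}{3}\right)^{2} = \frac{28561}{9}$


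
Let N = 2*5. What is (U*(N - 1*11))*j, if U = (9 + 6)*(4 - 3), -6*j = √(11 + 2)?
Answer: 5*√13/2 ≈ 9.0139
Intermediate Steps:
N = 10
j = -√13/6 (j = -√(11 + 2)/6 = -√13/6 ≈ -0.60093)
U = 15 (U = 15*1 = 15)
(U*(N - 1*11))*j = (15*(10 - 1*11))*(-√13/6) = (15*(10 - 11))*(-√13/6) = (15*(-1))*(-√13/6) = -(-5)*√13/2 = 5*√13/2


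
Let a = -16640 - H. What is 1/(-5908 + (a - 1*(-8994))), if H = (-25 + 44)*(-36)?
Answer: -1/12870 ≈ -7.7700e-5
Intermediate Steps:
H = -684 (H = 19*(-36) = -684)
a = -15956 (a = -16640 - 1*(-684) = -16640 + 684 = -15956)
1/(-5908 + (a - 1*(-8994))) = 1/(-5908 + (-15956 - 1*(-8994))) = 1/(-5908 + (-15956 + 8994)) = 1/(-5908 - 6962) = 1/(-12870) = -1/12870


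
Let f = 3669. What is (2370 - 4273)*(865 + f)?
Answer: -8628202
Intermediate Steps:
(2370 - 4273)*(865 + f) = (2370 - 4273)*(865 + 3669) = -1903*4534 = -8628202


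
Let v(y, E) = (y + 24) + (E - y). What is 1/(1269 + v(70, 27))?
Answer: 1/1320 ≈ 0.00075758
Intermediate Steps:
v(y, E) = 24 + E (v(y, E) = (24 + y) + (E - y) = 24 + E)
1/(1269 + v(70, 27)) = 1/(1269 + (24 + 27)) = 1/(1269 + 51) = 1/1320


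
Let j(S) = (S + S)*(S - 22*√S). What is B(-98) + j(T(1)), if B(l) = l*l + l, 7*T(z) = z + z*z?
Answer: 465802/49 - 88*√14/49 ≈ 9499.4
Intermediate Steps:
T(z) = z/7 + z²/7 (T(z) = (z + z*z)/7 = (z + z²)/7 = z/7 + z²/7)
B(l) = l + l² (B(l) = l² + l = l + l²)
j(S) = 2*S*(S - 22*√S) (j(S) = (2*S)*(S - 22*√S) = 2*S*(S - 22*√S))
B(-98) + j(T(1)) = -98*(1 - 98) + (-44*√7*(1 + 1)^(3/2)/49 + 2*((⅐)*1*(1 + 1))²) = -98*(-97) + (-44*2*√14/49 + 2*((⅐)*1*2)²) = 9506 + (-88*√14/49 + 2*(2/7)²) = 9506 + (-88*√14/49 + 2*(4/49)) = 9506 + (-88*√14/49 + 8/49) = 9506 + (8/49 - 88*√14/49) = 465802/49 - 88*√14/49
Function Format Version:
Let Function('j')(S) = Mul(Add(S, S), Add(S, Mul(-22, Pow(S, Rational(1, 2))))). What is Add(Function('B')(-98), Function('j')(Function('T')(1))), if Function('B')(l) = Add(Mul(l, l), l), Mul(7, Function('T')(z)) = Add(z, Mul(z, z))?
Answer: Add(Rational(465802, 49), Mul(Rational(-88, 49), Pow(14, Rational(1, 2)))) ≈ 9499.4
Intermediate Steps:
Function('T')(z) = Add(Mul(Rational(1, 7), z), Mul(Rational(1, 7), Pow(z, 2))) (Function('T')(z) = Mul(Rational(1, 7), Add(z, Mul(z, z))) = Mul(Rational(1, 7), Add(z, Pow(z, 2))) = Add(Mul(Rational(1, 7), z), Mul(Rational(1, 7), Pow(z, 2))))
Function('B')(l) = Add(l, Pow(l, 2)) (Function('B')(l) = Add(Pow(l, 2), l) = Add(l, Pow(l, 2)))
Function('j')(S) = Mul(2, S, Add(S, Mul(-22, Pow(S, Rational(1, 2))))) (Function('j')(S) = Mul(Mul(2, S), Add(S, Mul(-22, Pow(S, Rational(1, 2))))) = Mul(2, S, Add(S, Mul(-22, Pow(S, Rational(1, 2))))))
Add(Function('B')(-98), Function('j')(Function('T')(1))) = Add(Mul(-98, Add(1, -98)), Add(Mul(-44, Pow(Mul(Rational(1, 7), 1, Add(1, 1)), Rational(3, 2))), Mul(2, Pow(Mul(Rational(1, 7), 1, Add(1, 1)), 2)))) = Add(Mul(-98, -97), Add(Mul(-44, Pow(Mul(Rational(1, 7), 1, 2), Rational(3, 2))), Mul(2, Pow(Mul(Rational(1, 7), 1, 2), 2)))) = Add(9506, Add(Mul(-44, Pow(Rational(2, 7), Rational(3, 2))), Mul(2, Pow(Rational(2, 7), 2)))) = Add(9506, Add(Mul(-44, Mul(Rational(2, 49), Pow(14, Rational(1, 2)))), Mul(2, Rational(4, 49)))) = Add(9506, Add(Mul(Rational(-88, 49), Pow(14, Rational(1, 2))), Rational(8, 49))) = Add(9506, Add(Rational(8, 49), Mul(Rational(-88, 49), Pow(14, Rational(1, 2))))) = Add(Rational(465802, 49), Mul(Rational(-88, 49), Pow(14, Rational(1, 2))))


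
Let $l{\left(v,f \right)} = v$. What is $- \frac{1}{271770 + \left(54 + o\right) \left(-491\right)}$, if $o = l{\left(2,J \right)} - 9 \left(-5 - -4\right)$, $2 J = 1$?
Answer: $- \frac{1}{239855} \approx -4.1692 \cdot 10^{-6}$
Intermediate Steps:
$J = \frac{1}{2}$ ($J = \frac{1}{2} \cdot 1 = \frac{1}{2} \approx 0.5$)
$o = 11$ ($o = 2 - 9 \left(-5 - -4\right) = 2 - 9 \left(-5 + 4\right) = 2 - -9 = 2 + 9 = 11$)
$- \frac{1}{271770 + \left(54 + o\right) \left(-491\right)} = - \frac{1}{271770 + \left(54 + 11\right) \left(-491\right)} = - \frac{1}{271770 + 65 \left(-491\right)} = - \frac{1}{271770 - 31915} = - \frac{1}{239855}$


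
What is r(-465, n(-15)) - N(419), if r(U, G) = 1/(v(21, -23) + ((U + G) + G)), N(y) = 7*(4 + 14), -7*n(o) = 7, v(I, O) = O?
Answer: -61741/490 ≈ -126.00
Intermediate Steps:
n(o) = -1 (n(o) = -⅐*7 = -1)
N(y) = 126 (N(y) = 7*18 = 126)
r(U, G) = 1/(-23 + U + 2*G) (r(U, G) = 1/(-23 + ((U + G) + G)) = 1/(-23 + ((G + U) + G)) = 1/(-23 + (U + 2*G)) = 1/(-23 + U + 2*G))
r(-465, n(-15)) - N(419) = 1/(-23 - 465 + 2*(-1)) - 1*126 = 1/(-23 - 465 - 2) - 126 = 1/(-490) - 126 = -1/490 - 126 = -61741/490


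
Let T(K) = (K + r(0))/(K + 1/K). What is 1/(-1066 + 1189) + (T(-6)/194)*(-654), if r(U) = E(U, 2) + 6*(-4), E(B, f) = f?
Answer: -6753539/441447 ≈ -15.299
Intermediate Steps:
r(U) = -22 (r(U) = 2 + 6*(-4) = 2 - 24 = -22)
T(K) = (-22 + K)/(K + 1/K) (T(K) = (K - 22)/(K + 1/K) = (-22 + K)/(K + 1/K))
1/(-1066 + 1189) + (T(-6)/194)*(-654) = 1/(-1066 + 1189) + (-6*(-22 - 6)/(1 + (-6)²)/194)*(-654) = 1/123 + (-6*(-28)/(1 + 36)*(1/194))*(-654) = 1/123 + (-6*(-28)/37*(1/194))*(-654) = 1/123 + (-6*1/37*(-28)*(1/194))*(-654) = 1/123 + ((168/37)*(1/194))*(-654) = 1/123 + (84/3589)*(-654) = 1/123 - 54936/3589 = -6753539/441447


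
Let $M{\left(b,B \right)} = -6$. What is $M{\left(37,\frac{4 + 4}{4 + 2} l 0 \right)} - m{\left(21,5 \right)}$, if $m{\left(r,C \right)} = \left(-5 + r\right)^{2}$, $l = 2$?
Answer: $-262$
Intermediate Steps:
$M{\left(37,\frac{4 + 4}{4 + 2} l 0 \right)} - m{\left(21,5 \right)} = -6 - \left(-5 + 21\right)^{2} = -6 - 16^{2} = -6 - 256 = -262$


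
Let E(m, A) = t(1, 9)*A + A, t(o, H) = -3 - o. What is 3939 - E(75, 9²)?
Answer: 4182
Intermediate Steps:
E(m, A) = -3*A (E(m, A) = (-3 - 1*1)*A + A = (-3 - 1)*A + A = -4*A + A = -3*A)
3939 - E(75, 9²) = 3939 - (-3)*9² = 3939 - (-3)*81 = 3939 - 1*(-243) = 3939 + 243 = 4182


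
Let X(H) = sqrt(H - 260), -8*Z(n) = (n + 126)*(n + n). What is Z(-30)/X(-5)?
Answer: -144*I*sqrt(265)/53 ≈ -44.229*I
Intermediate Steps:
Z(n) = -n*(126 + n)/4 (Z(n) = -(n + 126)*(n + n)/8 = -(126 + n)*2*n/8 = -n*(126 + n)/4)
X(H) = sqrt(-260 + H)
Z(-30)/X(-5) = (-1/4*(-30)*(126 - 30))/(sqrt(-260 - 5)) = (-1/4*(-30)*96)/(sqrt(-265)) = 720/((I*sqrt(265))) = 720*(-I*sqrt(265)/265) = -144*I*sqrt(265)/53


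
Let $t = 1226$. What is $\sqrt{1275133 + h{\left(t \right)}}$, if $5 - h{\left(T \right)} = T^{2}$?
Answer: $i \sqrt{227938} \approx 477.43 i$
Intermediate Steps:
$h{\left(T \right)} = 5 - T^{2}$
$\sqrt{1275133 + h{\left(t \right)}} = \sqrt{1275133 + \left(5 - 1226^{2}\right)} = \sqrt{1275133 + \left(5 - 1503076\right)} = \sqrt{1275133 - 1503071} = \sqrt{-227938} = i \sqrt{227938}$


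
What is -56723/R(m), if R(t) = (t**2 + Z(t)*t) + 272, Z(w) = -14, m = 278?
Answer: -56723/73664 ≈ -0.77002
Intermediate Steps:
R(t) = 272 + t**2 - 14*t (R(t) = (t**2 - 14*t) + 272 = 272 + t**2 - 14*t)
-56723/R(m) = -56723/(272 + 278**2 - 14*278) = -56723/(272 + 77284 - 3892) = -56723/73664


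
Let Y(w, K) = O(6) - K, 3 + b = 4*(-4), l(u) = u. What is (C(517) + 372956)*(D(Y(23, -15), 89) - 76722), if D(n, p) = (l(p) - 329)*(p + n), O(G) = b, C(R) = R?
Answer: -36272444706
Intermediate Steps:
b = -19 (b = -3 + 4*(-4) = -3 - 16 = -19)
O(G) = -19
Y(w, K) = -19 - K
D(n, p) = (-329 + p)*(n + p) (D(n, p) = (p - 329)*(p + n) = (-329 + p)*(n + p))
(C(517) + 372956)*(D(Y(23, -15), 89) - 76722) = (517 + 372956)*((89² - 329*(-19 - 1*(-15)) - 329*89 + (-19 - 1*(-15))*89) - 76722) = 373473*((7921 - 329*(-19 + 15) - 29281 + (-19 + 15)*89) - 76722) = 373473*((7921 - 329*(-4) - 29281 - 4*89) - 76722) = 373473*((7921 + 1316 - 29281 - 356) - 76722) = 373473*(-20400 - 76722) = 373473*(-97122) = -36272444706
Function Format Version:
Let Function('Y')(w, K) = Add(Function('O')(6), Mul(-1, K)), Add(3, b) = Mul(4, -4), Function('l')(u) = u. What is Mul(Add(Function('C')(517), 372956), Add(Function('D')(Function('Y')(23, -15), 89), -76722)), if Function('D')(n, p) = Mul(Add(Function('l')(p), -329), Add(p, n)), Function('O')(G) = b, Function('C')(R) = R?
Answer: -36272444706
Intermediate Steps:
b = -19 (b = Add(-3, Mul(4, -4)) = Add(-3, -16) = -19)
Function('O')(G) = -19
Function('Y')(w, K) = Add(-19, Mul(-1, K))
Function('D')(n, p) = Mul(Add(-329, p), Add(n, p)) (Function('D')(n, p) = Mul(Add(p, -329), Add(p, n)) = Mul(Add(-329, p), Add(n, p)))
Mul(Add(Function('C')(517), 372956), Add(Function('D')(Function('Y')(23, -15), 89), -76722)) = Mul(Add(517, 372956), Add(Add(Pow(89, 2), Mul(-329, Add(-19, Mul(-1, -15))), Mul(-329, 89), Mul(Add(-19, Mul(-1, -15)), 89)), -76722)) = Mul(373473, Add(Add(7921, Mul(-329, Add(-19, 15)), -29281, Mul(Add(-19, 15), 89)), -76722)) = Mul(373473, Add(Add(7921, Mul(-329, -4), -29281, Mul(-4, 89)), -76722)) = Mul(373473, Add(Add(7921, 1316, -29281, -356), -76722)) = Mul(373473, Add(-20400, -76722)) = Mul(373473, -97122) = -36272444706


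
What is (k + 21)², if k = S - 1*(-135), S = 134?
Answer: 84100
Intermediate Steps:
k = 269 (k = 134 - 1*(-135) = 134 + 135 = 269)
(k + 21)² = (269 + 21)² = 290² = 84100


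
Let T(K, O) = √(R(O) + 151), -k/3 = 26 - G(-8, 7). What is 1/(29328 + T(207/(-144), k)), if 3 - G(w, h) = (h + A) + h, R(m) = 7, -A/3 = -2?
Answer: 14664/430065713 - √158/860131426 ≈ 3.4083e-5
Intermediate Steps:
A = 6 (A = -3*(-2) = 6)
G(w, h) = -3 - 2*h (G(w, h) = 3 - ((h + 6) + h) = 3 - ((6 + h) + h) = 3 - (6 + 2*h) = 3 + (-6 - 2*h) = -3 - 2*h)
k = -129 (k = -3*(26 - (-3 - 2*7)) = -3*(26 - (-3 - 14)) = -3*(26 - 1*(-17)) = -3*(26 + 17) = -3*43 = -129)
T(K, O) = √158 (T(K, O) = √(7 + 151) = √158)
1/(29328 + T(207/(-144), k)) = 1/(29328 + √158)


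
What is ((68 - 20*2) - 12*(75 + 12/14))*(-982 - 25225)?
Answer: 161854432/7 ≈ 2.3122e+7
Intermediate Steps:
((68 - 20*2) - 12*(75 + 12/14))*(-982 - 25225) = ((68 - 40) - 12*(75 + 12*(1/14)))*(-26207) = (28 - 12*(75 + 6/7))*(-26207) = (28 - 12*531/7)*(-26207) = (28 - 6372/7)*(-26207) = -6176/7*(-26207) = 161854432/7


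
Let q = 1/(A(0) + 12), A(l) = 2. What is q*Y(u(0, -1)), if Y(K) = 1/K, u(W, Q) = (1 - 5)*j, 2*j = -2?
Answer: 1/56 ≈ 0.017857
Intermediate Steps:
j = -1 (j = (½)*(-2) = -1)
u(W, Q) = 4 (u(W, Q) = (1 - 5)*(-1) = -4*(-1) = 4)
q = 1/14 (q = 1/(2 + 12) = 1/14 ≈ 0.071429)
q*Y(u(0, -1)) = (1/14)/4 = (1/14)*(¼) = 1/56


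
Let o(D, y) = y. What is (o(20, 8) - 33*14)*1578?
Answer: -716412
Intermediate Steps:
(o(20, 8) - 33*14)*1578 = (8 - 33*14)*1578 = (8 - 462)*1578 = -454*1578 = -716412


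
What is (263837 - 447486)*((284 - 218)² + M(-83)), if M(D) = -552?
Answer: -698600796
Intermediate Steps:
(263837 - 447486)*((284 - 218)² + M(-83)) = (263837 - 447486)*((284 - 218)² - 552) = -183649*(66² - 552) = -183649*(4356 - 552) = -183649*3804 = -698600796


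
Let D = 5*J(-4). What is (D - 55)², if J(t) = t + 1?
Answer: 4900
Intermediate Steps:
J(t) = 1 + t
D = -15 (D = 5*(1 - 4) = 5*(-3) = -15)
(D - 55)² = (-15 - 55)² = (-70)² = 4900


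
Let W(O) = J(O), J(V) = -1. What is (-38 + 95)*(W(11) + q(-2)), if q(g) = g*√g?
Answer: -57 - 114*I*√2 ≈ -57.0 - 161.22*I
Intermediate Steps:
q(g) = g^(3/2)
W(O) = -1
(-38 + 95)*(W(11) + q(-2)) = (-38 + 95)*(-1 + (-2)^(3/2)) = 57*(-1 - 2*I*√2) = -57 - 114*I*√2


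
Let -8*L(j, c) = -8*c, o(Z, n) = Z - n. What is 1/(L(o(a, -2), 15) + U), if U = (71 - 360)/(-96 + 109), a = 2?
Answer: -13/94 ≈ -0.13830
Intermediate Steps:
U = -289/13 ≈ -22.231
L(j, c) = c (L(j, c) = -(-1)*c = c)
1/(L(o(a, -2), 15) + U) = 1/(15 - 289/13) = 1/(-94/13) = -13/94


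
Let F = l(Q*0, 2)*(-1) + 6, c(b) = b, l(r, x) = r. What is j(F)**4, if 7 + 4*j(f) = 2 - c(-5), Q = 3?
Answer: 0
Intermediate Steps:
F = 6 (F = (3*0)*(-1) + 6 = 0*(-1) + 6 = 0 + 6 = 6)
j(f) = 0 (j(f) = -7/4 + (2 - 1*(-5))/4 = -7/4 + (2 + 5)/4 = -7/4 + (1/4)*7 = -7/4 + 7/4 = 0)
j(F)**4 = 0**4 = 0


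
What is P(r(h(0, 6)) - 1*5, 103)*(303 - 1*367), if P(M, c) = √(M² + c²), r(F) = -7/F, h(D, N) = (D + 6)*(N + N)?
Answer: -8*√55131745/9 ≈ -6600.1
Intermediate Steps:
h(D, N) = 2*N*(6 + D) (h(D, N) = (6 + D)*(2*N) = 2*N*(6 + D))
P(r(h(0, 6)) - 1*5, 103)*(303 - 1*367) = √((-7*1/(12*(6 + 0)) - 1*5)² + 103²)*(303 - 1*367) = √((-7/(2*6*6) - 5)² + 10609)*(303 - 367) = √((-7/72 - 5)² + 10609)*(-64) = √((-367/72)² + 10609)*(-64) = √(134689/5184 + 10609)*(-64) = √(55131745/5184)*(-64) = (√55131745/72)*(-64) = -8*√55131745/9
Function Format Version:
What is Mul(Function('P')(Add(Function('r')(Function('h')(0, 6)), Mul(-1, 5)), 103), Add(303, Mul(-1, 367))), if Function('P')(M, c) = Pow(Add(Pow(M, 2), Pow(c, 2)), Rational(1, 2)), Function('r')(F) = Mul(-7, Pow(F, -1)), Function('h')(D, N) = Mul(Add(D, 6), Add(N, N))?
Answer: Mul(Rational(-8, 9), Pow(55131745, Rational(1, 2))) ≈ -6600.1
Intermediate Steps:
Function('h')(D, N) = Mul(2, N, Add(6, D)) (Function('h')(D, N) = Mul(Add(6, D), Mul(2, N)) = Mul(2, N, Add(6, D)))
Mul(Function('P')(Add(Function('r')(Function('h')(0, 6)), Mul(-1, 5)), 103), Add(303, Mul(-1, 367))) = Mul(Pow(Add(Pow(Add(Mul(-7, Pow(Mul(2, 6, Add(6, 0)), -1)), Mul(-1, 5)), 2), Pow(103, 2)), Rational(1, 2)), Add(303, Mul(-1, 367))) = Mul(Pow(Add(Pow(Add(Mul(-7, Pow(Mul(2, 6, 6), -1)), -5), 2), 10609), Rational(1, 2)), Add(303, -367)) = Mul(Pow(Add(Pow(Add(Mul(-7, Pow(72, -1)), -5), 2), 10609), Rational(1, 2)), -64) = Mul(Pow(Add(Pow(Add(Mul(-7, Rational(1, 72)), -5), 2), 10609), Rational(1, 2)), -64) = Mul(Pow(Add(Pow(Add(Rational(-7, 72), -5), 2), 10609), Rational(1, 2)), -64) = Mul(Pow(Add(Pow(Rational(-367, 72), 2), 10609), Rational(1, 2)), -64) = Mul(Pow(Add(Rational(134689, 5184), 10609), Rational(1, 2)), -64) = Mul(Pow(Rational(55131745, 5184), Rational(1, 2)), -64) = Mul(Mul(Rational(1, 72), Pow(55131745, Rational(1, 2))), -64) = Mul(Rational(-8, 9), Pow(55131745, Rational(1, 2)))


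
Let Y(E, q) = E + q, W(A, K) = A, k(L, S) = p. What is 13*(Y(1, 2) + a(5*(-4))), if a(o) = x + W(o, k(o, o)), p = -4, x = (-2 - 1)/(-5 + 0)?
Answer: -1066/5 ≈ -213.20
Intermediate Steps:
x = 3/5 (x = -3/(-5) = -3*(-1/5) = 3/5 ≈ 0.60000)
k(L, S) = -4
a(o) = 3/5 + o
13*(Y(1, 2) + a(5*(-4))) = 13*((1 + 2) + (3/5 + 5*(-4))) = 13*(3 + (3/5 - 20)) = 13*(3 - 97/5) = 13*(-82/5) = -1066/5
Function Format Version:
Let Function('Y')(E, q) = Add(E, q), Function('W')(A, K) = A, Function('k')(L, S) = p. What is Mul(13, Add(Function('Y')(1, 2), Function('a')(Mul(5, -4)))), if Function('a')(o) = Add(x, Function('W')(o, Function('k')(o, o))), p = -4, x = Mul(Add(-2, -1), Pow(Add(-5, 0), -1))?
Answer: Rational(-1066, 5) ≈ -213.20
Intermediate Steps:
x = Rational(3, 5) (x = Mul(-3, Pow(-5, -1)) = Mul(-3, Rational(-1, 5)) = Rational(3, 5) ≈ 0.60000)
Function('k')(L, S) = -4
Function('a')(o) = Add(Rational(3, 5), o)
Mul(13, Add(Function('Y')(1, 2), Function('a')(Mul(5, -4)))) = Mul(13, Add(Add(1, 2), Add(Rational(3, 5), Mul(5, -4)))) = Mul(13, Add(3, Add(Rational(3, 5), -20))) = Mul(13, Add(3, Rational(-97, 5))) = Mul(13, Rational(-82, 5)) = Rational(-1066, 5)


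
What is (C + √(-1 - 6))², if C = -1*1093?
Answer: (1093 - I*√7)² ≈ 1.1946e+6 - 5784.0*I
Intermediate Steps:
C = -1093
(C + √(-1 - 6))² = (-1093 + √(-1 - 6))² = (-1093 + √(-7))² = (-1093 + I*√7)²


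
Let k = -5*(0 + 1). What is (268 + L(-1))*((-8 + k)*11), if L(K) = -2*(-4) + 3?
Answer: -39897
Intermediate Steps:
k = -5 (k = -5*1 = -5)
L(K) = 11 (L(K) = 8 + 3 = 11)
(268 + L(-1))*((-8 + k)*11) = (268 + 11)*((-8 - 5)*11) = 279*(-13*11) = 279*(-143) = -39897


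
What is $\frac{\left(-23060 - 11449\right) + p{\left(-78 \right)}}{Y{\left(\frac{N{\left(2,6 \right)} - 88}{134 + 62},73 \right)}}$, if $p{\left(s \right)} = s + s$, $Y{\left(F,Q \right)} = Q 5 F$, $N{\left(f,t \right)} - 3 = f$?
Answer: $\frac{1358868}{6059} \approx 224.27$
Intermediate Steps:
$N{\left(f,t \right)} = 3 + f$
$Y{\left(F,Q \right)} = 5 F Q$ ($Y{\left(F,Q \right)} = 5 Q F = 5 F Q$)
$p{\left(s \right)} = 2 s$
$\frac{\left(-23060 - 11449\right) + p{\left(-78 \right)}}{Y{\left(\frac{N{\left(2,6 \right)} - 88}{134 + 62},73 \right)}} = \frac{\left(-23060 - 11449\right) + 2 \left(-78\right)}{5 \frac{\left(3 + 2\right) - 88}{134 + 62} \cdot 73} = \frac{-34509 - 156}{5 \frac{5 - 88}{196} \cdot 73} = - \frac{34665}{5 \left(\left(-83\right) \frac{1}{196}\right) 73} = - \frac{34665}{5 \left(- \frac{83}{196}\right) 73} = - \frac{34665}{- \frac{30295}{196}} = \left(-34665\right) \left(- \frac{196}{30295}\right) = \frac{1358868}{6059}$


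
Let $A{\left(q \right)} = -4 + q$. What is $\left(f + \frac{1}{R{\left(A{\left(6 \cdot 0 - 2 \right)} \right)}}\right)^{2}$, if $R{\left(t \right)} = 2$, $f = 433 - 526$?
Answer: $\frac{34225}{4} \approx 8556.3$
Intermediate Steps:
$f = -93$ ($f = 433 - 526 = -93$)
$\left(f + \frac{1}{R{\left(A{\left(6 \cdot 0 - 2 \right)} \right)}}\right)^{2} = \left(-93 + \frac{1}{2}\right)^{2} = \left(- \frac{185}{2}\right)^{2} = \frac{34225}{4}$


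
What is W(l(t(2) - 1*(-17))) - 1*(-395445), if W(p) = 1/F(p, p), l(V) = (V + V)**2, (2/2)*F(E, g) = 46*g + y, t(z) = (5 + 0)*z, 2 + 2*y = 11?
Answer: 106090380047/268281 ≈ 3.9545e+5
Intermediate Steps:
y = 9/2 (y = -1 + (1/2)*11 = -1 + 11/2 = 9/2 ≈ 4.5000)
t(z) = 5*z
F(E, g) = 9/2 + 46*g (F(E, g) = 46*g + 9/2 = 9/2 + 46*g)
l(V) = 4*V**2 (l(V) = (2*V)**2 = 4*V**2)
W(p) = 1/(9/2 + 46*p)
W(l(t(2) - 1*(-17))) - 1*(-395445) = 2/(9 + 92*(4*(5*2 - 1*(-17))**2)) - 1*(-395445) = 2/(9 + 92*(4*(10 + 17)**2)) + 395445 = 2/(9 + 92*(4*27**2)) + 395445 = 2/(9 + 92*(4*729)) + 395445 = 2/(9 + 92*2916) + 395445 = 2/(9 + 268272) + 395445 = 2/268281 + 395445 = 106090380047/268281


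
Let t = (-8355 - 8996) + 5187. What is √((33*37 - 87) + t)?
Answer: I*√11030 ≈ 105.02*I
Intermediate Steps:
t = -12164 (t = -17351 + 5187 = -12164)
√((33*37 - 87) + t) = √((33*37 - 87) - 12164) = √((1221 - 87) - 12164) = √(1134 - 12164) = √(-11030) = I*√11030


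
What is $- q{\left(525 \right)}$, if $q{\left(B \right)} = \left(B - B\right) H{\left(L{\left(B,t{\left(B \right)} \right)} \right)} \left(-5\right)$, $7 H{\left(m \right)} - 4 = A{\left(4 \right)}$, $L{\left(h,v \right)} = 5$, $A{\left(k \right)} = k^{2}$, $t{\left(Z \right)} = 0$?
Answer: $0$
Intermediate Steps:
$H{\left(m \right)} = \frac{20}{7}$ ($H{\left(m \right)} = \frac{4}{7} + \frac{4^{2}}{7} = \frac{4}{7} + \frac{1}{7} \cdot 16 = \frac{4}{7} + \frac{16}{7} = \frac{20}{7}$)
$q{\left(B \right)} = 0$ ($q{\left(B \right)} = \left(B - B\right) \frac{20}{7} \left(-5\right) = 0 \cdot \frac{20}{7} \left(-5\right) = 0 \left(-5\right) = 0$)
$- q{\left(525 \right)} = \left(-1\right) 0 = 0$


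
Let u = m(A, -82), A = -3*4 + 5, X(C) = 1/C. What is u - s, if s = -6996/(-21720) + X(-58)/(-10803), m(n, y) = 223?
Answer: 63134692292/283524735 ≈ 222.68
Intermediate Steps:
A = -7 (A = -12 + 5 = -7)
u = 223
s = 91323613/283524735 (s = -6996/(-21720) + 1/(-58*(-10803)) = -6996*(-1/21720) - 1/58*(-1/10803) = 583/1810 + 1/626574 = 91323613/283524735 ≈ 0.32210)
u - s = 223 - 1*91323613/283524735 = 223 - 91323613/283524735 = 63134692292/283524735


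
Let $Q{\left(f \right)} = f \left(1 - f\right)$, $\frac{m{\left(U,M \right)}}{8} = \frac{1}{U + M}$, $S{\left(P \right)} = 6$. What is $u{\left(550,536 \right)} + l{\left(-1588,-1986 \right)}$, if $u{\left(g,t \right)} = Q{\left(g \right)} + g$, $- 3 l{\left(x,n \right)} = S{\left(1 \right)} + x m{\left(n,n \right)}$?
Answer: $- \frac{897879734}{2979} \approx -3.014 \cdot 10^{5}$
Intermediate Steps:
$m{\left(U,M \right)} = \frac{8}{M + U}$ ($m{\left(U,M \right)} = \frac{8}{U + M} = \frac{8}{M + U}$)
$l{\left(x,n \right)} = -2 - \frac{4 x}{3 n}$ ($l{\left(x,n \right)} = - \frac{6 + x \frac{8}{n + n}}{3} = - \frac{6 + x \frac{8}{2 n}}{3} = - \frac{6 + x 8 \frac{1}{2 n}}{3} = - \frac{6 + x \frac{4}{n}}{3} = - \frac{6 + \frac{4 x}{n}}{3} = -2 - \frac{4 x}{3 n}$)
$u{\left(g,t \right)} = g + g \left(1 - g\right)$ ($u{\left(g,t \right)} = g \left(1 - g\right) + g = g + g \left(1 - g\right)$)
$u{\left(550,536 \right)} + l{\left(-1588,-1986 \right)} = 550 \left(2 - 550\right) - \left(2 - \frac{6352}{3 \left(-1986\right)}\right) = 550 \left(2 - 550\right) - \left(2 - - \frac{3176}{2979}\right) = 550 \left(-548\right) - \frac{9134}{2979} = -301400 - \frac{9134}{2979} = - \frac{897879734}{2979}$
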